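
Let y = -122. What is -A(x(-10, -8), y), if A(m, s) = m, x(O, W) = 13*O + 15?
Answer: 115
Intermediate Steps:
x(O, W) = 15 + 13*O
-A(x(-10, -8), y) = -(15 + 13*(-10)) = -(15 - 130) = -1*(-115) = 115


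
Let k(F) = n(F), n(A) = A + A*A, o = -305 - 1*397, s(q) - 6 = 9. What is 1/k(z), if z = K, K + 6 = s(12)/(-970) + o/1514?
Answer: 21567272164/765639693015 ≈ 0.028169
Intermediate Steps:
s(q) = 15 (s(q) = 6 + 9 = 15)
o = -702 (o = -305 - 397 = -702)
K = -951513/146858 (K = -6 + (15/(-970) - 702/1514) = -6 + (15*(-1/970) - 702*1/1514) = -6 + (-3/194 - 351/757) = -6 - 70365/146858 = -951513/146858 ≈ -6.4791)
n(A) = A + A**2
z = -951513/146858 ≈ -6.4791
k(F) = F*(1 + F)
1/k(z) = 1/(-951513*(1 - 951513/146858)/146858) = 1/(-951513/146858*(-804655/146858)) = 1/(765639693015/21567272164) = 21567272164/765639693015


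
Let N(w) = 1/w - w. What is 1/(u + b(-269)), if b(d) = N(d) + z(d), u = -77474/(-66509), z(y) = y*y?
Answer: 17890921/1299438366227 ≈ 1.3768e-5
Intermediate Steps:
z(y) = y**2
N(w) = 1/w - w
u = 77474/66509 (u = -77474*(-1/66509) = 77474/66509 ≈ 1.1649)
b(d) = 1/d + d**2 - d (b(d) = (1/d - d) + d**2 = 1/d + d**2 - d)
1/(u + b(-269)) = 1/(77474/66509 + (1/(-269) + (-269)**2 - 1*(-269))) = 1/(77474/66509 + (-1/269 + 72361 + 269)) = 1/(77474/66509 + 19537469/269) = 1/(1299438366227/17890921) = 17890921/1299438366227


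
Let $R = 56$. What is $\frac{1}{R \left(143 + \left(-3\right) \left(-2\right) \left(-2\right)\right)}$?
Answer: $\frac{1}{7336} \approx 0.00013631$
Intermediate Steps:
$\frac{1}{R \left(143 + \left(-3\right) \left(-2\right) \left(-2\right)\right)} = \frac{1}{56 \left(143 + \left(-3\right) \left(-2\right) \left(-2\right)\right)} = \frac{1}{56 \left(143 + 6 \left(-2\right)\right)} = \frac{1}{56 \left(143 - 12\right)} = \frac{1}{56 \cdot 131} = \frac{1}{7336}$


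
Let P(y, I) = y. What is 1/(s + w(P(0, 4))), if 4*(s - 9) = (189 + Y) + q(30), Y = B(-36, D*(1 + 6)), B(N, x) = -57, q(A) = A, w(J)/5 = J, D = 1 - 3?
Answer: 2/99 ≈ 0.020202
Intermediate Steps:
D = -2
w(J) = 5*J
Y = -57
s = 99/2 (s = 9 + ((189 - 57) + 30)/4 = 9 + (132 + 30)/4 = 9 + (¼)*162 = 9 + 81/2 = 99/2 ≈ 49.500)
1/(s + w(P(0, 4))) = 1/(99/2 + 5*0) = 1/(99/2 + 0) = 1/(99/2) = 2/99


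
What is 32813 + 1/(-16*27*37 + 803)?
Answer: 498134152/15181 ≈ 32813.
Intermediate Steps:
32813 + 1/(-16*27*37 + 803) = 32813 + 1/(-432*37 + 803) = 32813 + 1/(-15984 + 803) = 32813 + 1/(-15181) = 32813 - 1/15181 = 498134152/15181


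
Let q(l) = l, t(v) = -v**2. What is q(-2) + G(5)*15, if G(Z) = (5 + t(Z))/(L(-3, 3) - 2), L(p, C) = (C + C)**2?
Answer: -184/17 ≈ -10.824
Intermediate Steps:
L(p, C) = 4*C**2 (L(p, C) = (2*C)**2 = 4*C**2)
G(Z) = 5/34 - Z**2/34 (G(Z) = (5 - Z**2)/(4*3**2 - 2) = (5 - Z**2)/(4*9 - 2) = (5 - Z**2)/(36 - 2) = (5 - Z**2)/34 = (5 - Z**2)*(1/34) = 5/34 - Z**2/34)
q(-2) + G(5)*15 = -2 + (5/34 - 1/34*5**2)*15 = -2 + (5/34 - 1/34*25)*15 = -2 + (5/34 - 25/34)*15 = -2 - 10/17*15 = -2 - 150/17 = -184/17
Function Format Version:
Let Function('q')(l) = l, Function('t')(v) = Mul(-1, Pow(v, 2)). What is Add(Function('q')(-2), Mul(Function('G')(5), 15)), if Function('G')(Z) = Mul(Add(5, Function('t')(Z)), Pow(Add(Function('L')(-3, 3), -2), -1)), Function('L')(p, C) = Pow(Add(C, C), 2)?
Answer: Rational(-184, 17) ≈ -10.824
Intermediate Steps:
Function('L')(p, C) = Mul(4, Pow(C, 2)) (Function('L')(p, C) = Pow(Mul(2, C), 2) = Mul(4, Pow(C, 2)))
Function('G')(Z) = Add(Rational(5, 34), Mul(Rational(-1, 34), Pow(Z, 2))) (Function('G')(Z) = Mul(Add(5, Mul(-1, Pow(Z, 2))), Pow(Add(Mul(4, Pow(3, 2)), -2), -1)) = Mul(Add(5, Mul(-1, Pow(Z, 2))), Pow(Add(Mul(4, 9), -2), -1)) = Mul(Add(5, Mul(-1, Pow(Z, 2))), Pow(Add(36, -2), -1)) = Mul(Add(5, Mul(-1, Pow(Z, 2))), Pow(34, -1)) = Mul(Add(5, Mul(-1, Pow(Z, 2))), Rational(1, 34)) = Add(Rational(5, 34), Mul(Rational(-1, 34), Pow(Z, 2))))
Add(Function('q')(-2), Mul(Function('G')(5), 15)) = Add(-2, Mul(Add(Rational(5, 34), Mul(Rational(-1, 34), Pow(5, 2))), 15)) = Add(-2, Mul(Add(Rational(5, 34), Mul(Rational(-1, 34), 25)), 15)) = Add(-2, Mul(Add(Rational(5, 34), Rational(-25, 34)), 15)) = Add(-2, Mul(Rational(-10, 17), 15)) = Add(-2, Rational(-150, 17)) = Rational(-184, 17)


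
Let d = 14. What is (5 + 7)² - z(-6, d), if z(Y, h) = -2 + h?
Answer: 132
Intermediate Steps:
(5 + 7)² - z(-6, d) = (5 + 7)² - (-2 + 14) = 12² - 1*12 = 144 - 12 = 132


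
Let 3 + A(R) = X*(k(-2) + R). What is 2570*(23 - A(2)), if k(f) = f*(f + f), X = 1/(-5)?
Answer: 71960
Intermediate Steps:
X = -⅕ ≈ -0.20000
k(f) = 2*f² (k(f) = f*(2*f) = 2*f²)
A(R) = -23/5 - R/5 (A(R) = -3 - (2*(-2)² + R)/5 = -3 - (2*4 + R)/5 = -3 - (8 + R)/5 = -3 + (-8/5 - R/5) = -23/5 - R/5)
2570*(23 - A(2)) = 2570*(23 - (-23/5 - ⅕*2)) = 2570*(23 - (-23/5 - ⅖)) = 2570*(23 - 1*(-5)) = 2570*(23 + 5) = 2570*28 = 71960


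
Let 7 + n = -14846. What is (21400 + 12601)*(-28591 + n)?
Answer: -1477139444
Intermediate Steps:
n = -14853 (n = -7 - 14846 = -14853)
(21400 + 12601)*(-28591 + n) = (21400 + 12601)*(-28591 - 14853) = 34001*(-43444) = -1477139444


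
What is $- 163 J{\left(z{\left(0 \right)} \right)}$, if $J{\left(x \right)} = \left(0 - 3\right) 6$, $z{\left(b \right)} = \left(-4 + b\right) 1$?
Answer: $2934$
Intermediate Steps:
$z{\left(b \right)} = -4 + b$
$J{\left(x \right)} = -18$ ($J{\left(x \right)} = \left(-3\right) 6 = -18$)
$- 163 J{\left(z{\left(0 \right)} \right)} = \left(-163\right) \left(-18\right) = 2934$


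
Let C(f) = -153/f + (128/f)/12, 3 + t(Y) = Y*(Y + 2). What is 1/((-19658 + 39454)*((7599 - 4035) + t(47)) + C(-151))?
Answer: 453/52585936459 ≈ 8.6145e-9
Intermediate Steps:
t(Y) = -3 + Y*(2 + Y) (t(Y) = -3 + Y*(Y + 2) = -3 + Y*(2 + Y))
C(f) = -427/(3*f) (C(f) = -153/f + (128/f)*(1/12) = -153/f + 32/(3*f) = -427/(3*f))
1/((-19658 + 39454)*((7599 - 4035) + t(47)) + C(-151)) = 1/((-19658 + 39454)*((7599 - 4035) + (-3 + 47² + 2*47)) - 427/3/(-151)) = 1/(19796*(3564 + (-3 + 2209 + 94)) - 427/3*(-1/151)) = 1/(19796*(3564 + 2300) + 427/453) = 1/(19796*5864 + 427/453) = 1/(116083744 + 427/453) = 1/(52585936459/453) = 453/52585936459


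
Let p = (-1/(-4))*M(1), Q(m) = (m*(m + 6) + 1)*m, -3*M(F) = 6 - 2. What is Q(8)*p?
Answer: -904/3 ≈ -301.33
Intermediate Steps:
M(F) = -4/3 (M(F) = -(6 - 2)/3 = -1/3*4 = -4/3)
Q(m) = m*(1 + m*(6 + m)) (Q(m) = (m*(6 + m) + 1)*m = (1 + m*(6 + m))*m = m*(1 + m*(6 + m)))
p = -1/3 (p = -1/(-4)*(-4/3) = -1*(-1/4)*(-4/3) = (1/4)*(-4/3) = -1/3 ≈ -0.33333)
Q(8)*p = (8*(1 + 8**2 + 6*8))*(-1/3) = (8*(1 + 64 + 48))*(-1/3) = (8*113)*(-1/3) = 904*(-1/3) = -904/3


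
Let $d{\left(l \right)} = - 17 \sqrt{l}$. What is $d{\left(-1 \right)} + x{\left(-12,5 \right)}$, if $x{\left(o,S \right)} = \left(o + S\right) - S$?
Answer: $-12 - 17 i \approx -12.0 - 17.0 i$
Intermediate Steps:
$x{\left(o,S \right)} = o$ ($x{\left(o,S \right)} = \left(S + o\right) - S = o$)
$d{\left(-1 \right)} + x{\left(-12,5 \right)} = - 17 \sqrt{-1} - 12 = - 17 i - 12 = -12 - 17 i$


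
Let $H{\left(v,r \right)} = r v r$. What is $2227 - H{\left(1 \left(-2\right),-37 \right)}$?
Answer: $4965$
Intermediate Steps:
$H{\left(v,r \right)} = v r^{2}$
$2227 - H{\left(1 \left(-2\right),-37 \right)} = 2227 - 1 \left(-2\right) \left(-37\right)^{2} = 2227 - \left(-2\right) 1369 = 2227 - -2738 = 2227 + 2738 = 4965$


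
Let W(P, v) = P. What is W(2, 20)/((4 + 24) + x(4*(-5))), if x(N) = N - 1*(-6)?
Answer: ⅐ ≈ 0.14286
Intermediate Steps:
x(N) = 6 + N (x(N) = N + 6 = 6 + N)
W(2, 20)/((4 + 24) + x(4*(-5))) = 2/((4 + 24) + (6 + 4*(-5))) = 2/(28 + (6 - 20)) = 2/(28 - 14) = 2/14 = 2*(1/14) = ⅐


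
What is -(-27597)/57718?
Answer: 27597/57718 ≈ 0.47814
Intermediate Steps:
-(-27597)/57718 = -1*(-27597/57718) = 27597/57718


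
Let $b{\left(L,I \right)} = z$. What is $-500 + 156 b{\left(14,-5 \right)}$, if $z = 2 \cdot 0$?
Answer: $-500$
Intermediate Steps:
$z = 0$
$b{\left(L,I \right)} = 0$
$-500 + 156 b{\left(14,-5 \right)} = -500 + 156 \cdot 0 = -500 + 0 = -500$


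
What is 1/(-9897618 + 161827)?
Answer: -1/9735791 ≈ -1.0271e-7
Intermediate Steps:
1/(-9897618 + 161827) = 1/(-9735791) = -1/9735791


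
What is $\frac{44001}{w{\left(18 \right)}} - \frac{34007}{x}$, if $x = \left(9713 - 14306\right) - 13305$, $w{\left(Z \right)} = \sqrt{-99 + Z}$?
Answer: $\frac{34007}{17898} - 4889 i \approx 1.9 - 4889.0 i$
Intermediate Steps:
$x = -17898$ ($x = -4593 - 13305 = -17898$)
$\frac{44001}{w{\left(18 \right)}} - \frac{34007}{x} = \frac{44001}{\sqrt{-99 + 18}} - \frac{34007}{-17898} = \frac{44001}{\sqrt{-81}} - - \frac{34007}{17898} = \frac{44001}{9 i} + \frac{34007}{17898} = 44001 \left(- \frac{i}{9}\right) + \frac{34007}{17898} = - 4889 i + \frac{34007}{17898} = \frac{34007}{17898} - 4889 i$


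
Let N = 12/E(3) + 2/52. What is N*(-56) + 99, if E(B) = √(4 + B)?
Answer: 1259/13 - 96*√7 ≈ -157.15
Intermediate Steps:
N = 1/26 + 12*√7/7 (N = 12/(√(4 + 3)) + 2/52 = 12/(√7) + 2*(1/52) = 12*(√7/7) + 1/26 = 12*√7/7 + 1/26 = 1/26 + 12*√7/7 ≈ 4.5740)
N*(-56) + 99 = (1/26 + 12*√7/7)*(-56) + 99 = (-28/13 - 96*√7) + 99 = 1259/13 - 96*√7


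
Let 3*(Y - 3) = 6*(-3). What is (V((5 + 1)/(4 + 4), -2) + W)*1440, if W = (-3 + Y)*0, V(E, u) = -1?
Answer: -1440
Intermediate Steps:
Y = -3 (Y = 3 + (6*(-3))/3 = 3 + (1/3)*(-18) = 3 - 6 = -3)
W = 0 (W = (-3 - 3)*0 = -6*0 = 0)
(V((5 + 1)/(4 + 4), -2) + W)*1440 = (-1 + 0)*1440 = -1*1440 = -1440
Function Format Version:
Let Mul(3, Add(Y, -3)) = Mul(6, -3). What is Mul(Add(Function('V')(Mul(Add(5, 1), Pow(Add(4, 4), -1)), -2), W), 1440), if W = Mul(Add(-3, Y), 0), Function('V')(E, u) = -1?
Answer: -1440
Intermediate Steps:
Y = -3 (Y = Add(3, Mul(Rational(1, 3), Mul(6, -3))) = Add(3, Mul(Rational(1, 3), -18)) = Add(3, -6) = -3)
W = 0 (W = Mul(Add(-3, -3), 0) = Mul(-6, 0) = 0)
Mul(Add(Function('V')(Mul(Add(5, 1), Pow(Add(4, 4), -1)), -2), W), 1440) = Mul(Add(-1, 0), 1440) = Mul(-1, 1440) = -1440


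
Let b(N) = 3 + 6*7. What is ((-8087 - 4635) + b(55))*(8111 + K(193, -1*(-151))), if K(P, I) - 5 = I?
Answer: -104800759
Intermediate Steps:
b(N) = 45 (b(N) = 3 + 42 = 45)
K(P, I) = 5 + I
((-8087 - 4635) + b(55))*(8111 + K(193, -1*(-151))) = ((-8087 - 4635) + 45)*(8111 + (5 - 1*(-151))) = (-12722 + 45)*(8111 + (5 + 151)) = -12677*(8111 + 156) = -12677*8267 = -104800759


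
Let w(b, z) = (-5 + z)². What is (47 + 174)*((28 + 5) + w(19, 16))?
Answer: 34034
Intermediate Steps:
(47 + 174)*((28 + 5) + w(19, 16)) = (47 + 174)*((28 + 5) + (-5 + 16)²) = 221*(33 + 11²) = 221*(33 + 121) = 221*154 = 34034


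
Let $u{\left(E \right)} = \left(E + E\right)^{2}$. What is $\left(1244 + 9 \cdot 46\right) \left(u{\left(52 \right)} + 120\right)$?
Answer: $18131888$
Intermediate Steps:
$u{\left(E \right)} = 4 E^{2}$ ($u{\left(E \right)} = \left(2 E\right)^{2} = 4 E^{2}$)
$\left(1244 + 9 \cdot 46\right) \left(u{\left(52 \right)} + 120\right) = \left(1244 + 9 \cdot 46\right) \left(4 \cdot 52^{2} + 120\right) = \left(1244 + 414\right) \left(4 \cdot 2704 + 120\right) = 1658 \left(10816 + 120\right) = 1658 \cdot 10936 = 18131888$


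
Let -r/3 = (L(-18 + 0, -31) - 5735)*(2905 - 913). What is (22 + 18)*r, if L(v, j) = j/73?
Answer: 100082701440/73 ≈ 1.3710e+9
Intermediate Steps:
L(v, j) = j/73 (L(v, j) = j*(1/73) = j/73)
r = 2502067536/73 (r = -3*((1/73)*(-31) - 5735)*(2905 - 913) = -3*(-31/73 - 5735)*1992 = -(-1256058)*1992/73 = -3*(-834022512/73) = 2502067536/73 ≈ 3.4275e+7)
(22 + 18)*r = (22 + 18)*(2502067536/73) = 40*(2502067536/73) = 100082701440/73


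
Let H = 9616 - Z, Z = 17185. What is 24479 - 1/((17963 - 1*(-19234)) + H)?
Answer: 725263811/29628 ≈ 24479.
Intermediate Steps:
H = -7569 (H = 9616 - 1*17185 = 9616 - 17185 = -7569)
24479 - 1/((17963 - 1*(-19234)) + H) = 24479 - 1/((17963 - 1*(-19234)) - 7569) = 24479 - 1/((17963 + 19234) - 7569) = 24479 - 1/(37197 - 7569) = 24479 - 1/29628 = 725263811/29628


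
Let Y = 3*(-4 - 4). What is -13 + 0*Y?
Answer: -13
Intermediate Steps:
Y = -24 (Y = 3*(-8) = -24)
-13 + 0*Y = -13 + 0*(-24) = -13 + 0 = -13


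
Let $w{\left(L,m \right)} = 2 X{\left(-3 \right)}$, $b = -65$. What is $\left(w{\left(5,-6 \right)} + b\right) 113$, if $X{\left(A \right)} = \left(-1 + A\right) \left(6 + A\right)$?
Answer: $-10057$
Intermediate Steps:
$w{\left(L,m \right)} = -24$ ($w{\left(L,m \right)} = 2 \left(-6 + \left(-3\right)^{2} + 5 \left(-3\right)\right) = 2 \left(-6 + 9 - 15\right) = 2 \left(-12\right) = -24$)
$\left(w{\left(5,-6 \right)} + b\right) 113 = \left(-24 - 65\right) 113 = \left(-89\right) 113 = -10057$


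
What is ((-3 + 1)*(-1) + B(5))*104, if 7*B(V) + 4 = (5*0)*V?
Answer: 1040/7 ≈ 148.57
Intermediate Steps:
B(V) = -4/7 (B(V) = -4/7 + ((5*0)*V)/7 = -4/7 + (0*V)/7 = -4/7 + (⅐)*0 = -4/7 + 0 = -4/7)
((-3 + 1)*(-1) + B(5))*104 = ((-3 + 1)*(-1) - 4/7)*104 = (-2*(-1) - 4/7)*104 = (2 - 4/7)*104 = (10/7)*104 = 1040/7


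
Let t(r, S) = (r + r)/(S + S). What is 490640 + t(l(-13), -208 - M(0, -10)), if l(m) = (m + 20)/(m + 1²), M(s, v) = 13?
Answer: 1301177287/2652 ≈ 4.9064e+5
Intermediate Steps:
l(m) = (20 + m)/(1 + m) (l(m) = (20 + m)/(m + 1) = (20 + m)/(1 + m))
t(r, S) = r/S (t(r, S) = (2*r)/((2*S)) = (2*r)*(1/(2*S)) = r/S)
490640 + t(l(-13), -208 - M(0, -10)) = 490640 + ((20 - 13)/(1 - 13))/(-208 - 1*13) = 490640 + (7/(-12))/(-208 - 13) = 490640 - 1/12*7/(-221) = 490640 - 7/12*(-1/221) = 490640 + 7/2652 = 1301177287/2652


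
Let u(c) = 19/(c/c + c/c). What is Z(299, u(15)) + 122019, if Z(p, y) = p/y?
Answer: 2318959/19 ≈ 1.2205e+5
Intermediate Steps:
u(c) = 19/2 (u(c) = 19/(1 + 1) = 19/2)
Z(299, u(15)) + 122019 = 299/(19/2) + 122019 = 299*(2/19) + 122019 = 598/19 + 122019 = 2318959/19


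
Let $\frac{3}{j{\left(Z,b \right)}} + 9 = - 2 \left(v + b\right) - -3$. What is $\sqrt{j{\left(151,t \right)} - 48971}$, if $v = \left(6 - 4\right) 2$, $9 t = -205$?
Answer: $\frac{i \sqrt{987449327}}{142} \approx 221.29 i$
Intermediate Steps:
$t = - \frac{205}{9}$ ($t = \frac{1}{9} \left(-205\right) = - \frac{205}{9} \approx -22.778$)
$v = 4$ ($v = 2 \cdot 2 = 4$)
$j{\left(Z,b \right)} = \frac{3}{-14 - 2 b}$ ($j{\left(Z,b \right)} = \frac{3}{-9 - \left(-3 + 2 \left(4 + b\right)\right)} = \frac{3}{-9 + \left(\left(-8 - 2 b\right) + 3\right)} = \frac{3}{-9 - \left(5 + 2 b\right)} = \frac{3}{-14 - 2 b}$)
$\sqrt{j{\left(151,t \right)} - 48971} = \sqrt{- \frac{3}{14 + 2 \left(- \frac{205}{9}\right)} - 48971} = \sqrt{- \frac{3}{14 - \frac{410}{9}} - 48971} = \sqrt{- \frac{3}{- \frac{284}{9}} - 48971} = \sqrt{\left(-3\right) \left(- \frac{9}{284}\right) - 48971} = \sqrt{\frac{27}{284} - 48971} = \sqrt{- \frac{13907737}{284}} = \frac{i \sqrt{987449327}}{142}$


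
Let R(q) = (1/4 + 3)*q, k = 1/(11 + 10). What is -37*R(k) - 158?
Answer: -13753/84 ≈ -163.73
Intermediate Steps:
k = 1/21 ≈ 0.047619
R(q) = 13*q/4 (R(q) = (¼ + 3)*q = 13*q/4)
-37*R(k) - 158 = -481/(4*21) - 158 = -37*13/84 - 158 = -481/84 - 158 = -13753/84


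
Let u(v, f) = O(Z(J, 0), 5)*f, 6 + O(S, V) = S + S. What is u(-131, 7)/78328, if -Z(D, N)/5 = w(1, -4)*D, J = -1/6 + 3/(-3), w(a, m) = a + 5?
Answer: 56/9791 ≈ 0.0057195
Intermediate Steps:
w(a, m) = 5 + a
J = -7/6 (J = -1*⅙ + 3*(-⅓) = -⅙ - 1 = -7/6 ≈ -1.1667)
Z(D, N) = -30*D (Z(D, N) = -5*(5 + 1)*D = -30*D)
O(S, V) = -6 + 2*S (O(S, V) = -6 + (S + S) = -6 + 2*S)
u(v, f) = 64*f (u(v, f) = (-6 + 2*(-30*(-7/6)))*f = (-6 + 2*35)*f = (-6 + 70)*f = 64*f)
u(-131, 7)/78328 = (64*7)/78328 = 448*(1/78328) = 56/9791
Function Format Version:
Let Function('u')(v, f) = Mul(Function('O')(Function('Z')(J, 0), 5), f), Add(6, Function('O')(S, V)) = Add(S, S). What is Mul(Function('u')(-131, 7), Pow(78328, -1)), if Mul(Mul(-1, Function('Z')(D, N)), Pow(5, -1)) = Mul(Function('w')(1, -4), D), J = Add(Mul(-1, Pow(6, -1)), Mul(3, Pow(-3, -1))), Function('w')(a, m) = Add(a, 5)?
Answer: Rational(56, 9791) ≈ 0.0057195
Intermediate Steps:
Function('w')(a, m) = Add(5, a)
J = Rational(-7, 6) (J = Add(Mul(-1, Rational(1, 6)), Mul(3, Rational(-1, 3))) = Add(Rational(-1, 6), -1) = Rational(-7, 6) ≈ -1.1667)
Function('Z')(D, N) = Mul(-30, D) (Function('Z')(D, N) = Mul(-5, Mul(Add(5, 1), D)) = Mul(-5, Mul(6, D)) = Mul(-30, D))
Function('O')(S, V) = Add(-6, Mul(2, S)) (Function('O')(S, V) = Add(-6, Add(S, S)) = Add(-6, Mul(2, S)))
Function('u')(v, f) = Mul(64, f) (Function('u')(v, f) = Mul(Add(-6, Mul(2, Mul(-30, Rational(-7, 6)))), f) = Mul(Add(-6, Mul(2, 35)), f) = Mul(Add(-6, 70), f) = Mul(64, f))
Mul(Function('u')(-131, 7), Pow(78328, -1)) = Mul(Mul(64, 7), Pow(78328, -1)) = Mul(448, Rational(1, 78328)) = Rational(56, 9791)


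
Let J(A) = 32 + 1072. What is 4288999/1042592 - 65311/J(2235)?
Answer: -3959854451/71938848 ≈ -55.045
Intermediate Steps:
J(A) = 1104
4288999/1042592 - 65311/J(2235) = 4288999/1042592 - 65311/1104 = -3959854451/71938848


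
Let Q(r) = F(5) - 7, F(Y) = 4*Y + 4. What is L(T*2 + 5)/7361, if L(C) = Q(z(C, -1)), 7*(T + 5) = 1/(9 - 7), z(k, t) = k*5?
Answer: 1/433 ≈ 0.0023095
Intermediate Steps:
z(k, t) = 5*k
T = -69/14 (T = -5 + 1/(7*(9 - 7)) = -5 + (1/7)/2 = -5 + (1/7)*(1/2) = -5 + 1/14 = -69/14 ≈ -4.9286)
F(Y) = 4 + 4*Y
Q(r) = 17 (Q(r) = (4 + 4*5) - 7 = (4 + 20) - 7 = 24 - 7 = 17)
L(C) = 17
L(T*2 + 5)/7361 = 17/7361 = 17*(1/7361) = 1/433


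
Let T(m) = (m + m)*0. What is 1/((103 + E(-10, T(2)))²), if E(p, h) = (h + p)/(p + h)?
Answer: 1/10816 ≈ 9.2456e-5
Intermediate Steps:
T(m) = 0 (T(m) = (2*m)*0 = 0)
E(p, h) = 1 (E(p, h) = (h + p)/(h + p) = 1)
1/((103 + E(-10, T(2)))²) = 1/((103 + 1)²) = 1/(104²) = 1/10816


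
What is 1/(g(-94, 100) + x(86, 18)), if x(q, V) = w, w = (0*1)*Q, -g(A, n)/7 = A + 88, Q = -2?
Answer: 1/42 ≈ 0.023810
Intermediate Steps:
g(A, n) = -616 - 7*A (g(A, n) = -7*(A + 88) = -7*(88 + A) = -616 - 7*A)
w = 0 (w = (0*1)*(-2) = 0*(-2) = 0)
x(q, V) = 0
1/(g(-94, 100) + x(86, 18)) = 1/((-616 - 7*(-94)) + 0) = 1/((-616 + 658) + 0) = 1/(42 + 0) = 1/42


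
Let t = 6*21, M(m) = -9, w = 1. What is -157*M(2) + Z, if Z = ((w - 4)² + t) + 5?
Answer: 1553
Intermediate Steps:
t = 126
Z = 140 (Z = ((1 - 4)² + 126) + 5 = ((-3)² + 126) + 5 = (9 + 126) + 5 = 135 + 5 = 140)
-157*M(2) + Z = -157*(-9) + 140 = 1413 + 140 = 1553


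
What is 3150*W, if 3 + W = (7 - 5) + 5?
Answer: 12600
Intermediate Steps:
W = 4 (W = -3 + ((7 - 5) + 5) = -3 + (2 + 5) = -3 + 7 = 4)
3150*W = 3150*4 = 12600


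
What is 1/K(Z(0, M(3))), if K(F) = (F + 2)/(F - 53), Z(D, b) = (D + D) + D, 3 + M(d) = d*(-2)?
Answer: -53/2 ≈ -26.500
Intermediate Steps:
M(d) = -3 - 2*d (M(d) = -3 + d*(-2) = -3 - 2*d)
Z(D, b) = 3*D (Z(D, b) = 2*D + D = 3*D)
K(F) = (2 + F)/(-53 + F)
1/K(Z(0, M(3))) = 1/((2 + 3*0)/(-53 + 3*0)) = 1/((2 + 0)/(-53 + 0)) = 1/(2/(-53)) = 1/(-1/53*2) = 1/(-2/53) = -53/2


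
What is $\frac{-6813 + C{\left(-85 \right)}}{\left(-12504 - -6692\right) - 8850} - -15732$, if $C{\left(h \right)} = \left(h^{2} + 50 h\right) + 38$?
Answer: $\frac{115333192}{7331} \approx 15732.0$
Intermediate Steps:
$C{\left(h \right)} = 38 + h^{2} + 50 h$
$\frac{-6813 + C{\left(-85 \right)}}{\left(-12504 - -6692\right) - 8850} - -15732 = \frac{-6813 + \left(38 + \left(-85\right)^{2} + 50 \left(-85\right)\right)}{\left(-12504 - -6692\right) - 8850} - -15732 = \frac{-6813 + \left(38 + 7225 - 4250\right)}{\left(-12504 + 6692\right) - 8850} + 15732 = \frac{-6813 + 3013}{-5812 - 8850} + 15732 = - \frac{3800}{-14662} + 15732 = \left(-3800\right) \left(- \frac{1}{14662}\right) + 15732 = \frac{1900}{7331} + 15732 = \frac{115333192}{7331}$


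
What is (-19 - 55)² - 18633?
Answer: -13157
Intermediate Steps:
(-19 - 55)² - 18633 = (-74)² - 18633 = 5476 - 18633 = -13157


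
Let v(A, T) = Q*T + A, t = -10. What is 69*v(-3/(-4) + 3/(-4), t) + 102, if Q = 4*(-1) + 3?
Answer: 792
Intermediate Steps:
Q = -1 (Q = -4 + 3 = -1)
v(A, T) = A - T (v(A, T) = -T + A = A - T)
69*v(-3/(-4) + 3/(-4), t) + 102 = 69*((-3/(-4) + 3/(-4)) - 1*(-10)) + 102 = 69*((-3*(-¼) + 3*(-¼)) + 10) + 102 = 69*((¾ - ¾) + 10) + 102 = 69*(0 + 10) + 102 = 69*10 + 102 = 690 + 102 = 792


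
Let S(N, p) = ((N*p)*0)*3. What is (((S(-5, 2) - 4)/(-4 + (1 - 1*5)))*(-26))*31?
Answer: -403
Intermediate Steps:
S(N, p) = 0 (S(N, p) = 0*3 = 0)
(((S(-5, 2) - 4)/(-4 + (1 - 1*5)))*(-26))*31 = (((0 - 4)/(-4 + (1 - 1*5)))*(-26))*31 = ((-4/(-4 + (1 - 5)))*(-26))*31 = ((-4/(-4 - 4))*(-26))*31 = ((-4/(-8))*(-26))*31 = (-1/8*(-4)*(-26))*31 = ((1/2)*(-26))*31 = -13*31 = -403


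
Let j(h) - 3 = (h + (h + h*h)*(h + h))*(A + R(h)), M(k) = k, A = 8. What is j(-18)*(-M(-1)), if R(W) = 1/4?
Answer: -182055/2 ≈ -91028.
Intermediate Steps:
R(W) = ¼
j(h) = 3 + 33*h/4 + 33*h*(h + h²)/2 (j(h) = 3 + (h + (h + h*h)*(h + h))*(8 + ¼) = 3 + (h + (h + h²)*(2*h))*(33/4) = 3 + (h + 2*h*(h + h²))*(33/4) = 3 + (33*h/4 + 33*h*(h + h²)/2) = 3 + 33*h/4 + 33*h*(h + h²)/2)
j(-18)*(-M(-1)) = (3 + (33/2)*(-18)² + (33/2)*(-18)³ + (33/4)*(-18))*(-1*(-1)) = (3 + (33/2)*324 + (33/2)*(-5832) - 297/2)*1 = (3 + 5346 - 96228 - 297/2)*1 = -182055/2*1 = -182055/2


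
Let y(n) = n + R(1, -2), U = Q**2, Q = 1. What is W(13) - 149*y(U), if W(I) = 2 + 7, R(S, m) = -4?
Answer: 456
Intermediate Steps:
W(I) = 9
U = 1 (U = 1**2 = 1)
y(n) = -4 + n (y(n) = n - 4 = -4 + n)
W(13) - 149*y(U) = 9 - 149*(-4 + 1) = 9 - 149*(-3) = 9 + 447 = 456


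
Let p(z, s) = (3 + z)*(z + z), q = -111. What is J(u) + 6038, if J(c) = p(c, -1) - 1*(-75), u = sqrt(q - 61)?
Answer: 5769 + 12*I*sqrt(43) ≈ 5769.0 + 78.689*I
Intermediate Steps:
u = 2*I*sqrt(43) (u = sqrt(-111 - 61) = sqrt(-172) = 2*I*sqrt(43) ≈ 13.115*I)
p(z, s) = 2*z*(3 + z) (p(z, s) = (3 + z)*(2*z) = 2*z*(3 + z))
J(c) = 75 + 2*c*(3 + c) (J(c) = 2*c*(3 + c) - 1*(-75) = 2*c*(3 + c) + 75 = 75 + 2*c*(3 + c))
J(u) + 6038 = (75 + 2*(2*I*sqrt(43))*(3 + 2*I*sqrt(43))) + 6038 = (75 + 4*I*sqrt(43)*(3 + 2*I*sqrt(43))) + 6038 = 6113 + 4*I*sqrt(43)*(3 + 2*I*sqrt(43))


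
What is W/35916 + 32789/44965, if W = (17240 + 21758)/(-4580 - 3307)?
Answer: 4643184914059/6368606353890 ≈ 0.72907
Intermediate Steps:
W = -38998/7887 (W = 38998/(-7887) = 38998*(-1/7887) = -38998/7887 ≈ -4.9446)
W/35916 + 32789/44965 = -38998/7887/35916 + 32789/44965 = -38998/7887*1/35916 + 32789*(1/44965) = -19499/141634746 + 32789/44965 = 4643184914059/6368606353890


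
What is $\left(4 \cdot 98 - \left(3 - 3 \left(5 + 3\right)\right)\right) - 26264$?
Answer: $-25851$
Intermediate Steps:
$\left(4 \cdot 98 - \left(3 - 3 \left(5 + 3\right)\right)\right) - 26264 = \left(392 + \left(3 \cdot 8 - 3\right)\right) - 26264 = \left(392 + \left(24 - 3\right)\right) - 26264 = \left(392 + 21\right) - 26264 = 413 - 26264 = -25851$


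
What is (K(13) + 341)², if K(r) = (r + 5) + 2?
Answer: 130321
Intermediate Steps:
K(r) = 7 + r (K(r) = (5 + r) + 2 = 7 + r)
(K(13) + 341)² = ((7 + 13) + 341)² = (20 + 341)² = 361² = 130321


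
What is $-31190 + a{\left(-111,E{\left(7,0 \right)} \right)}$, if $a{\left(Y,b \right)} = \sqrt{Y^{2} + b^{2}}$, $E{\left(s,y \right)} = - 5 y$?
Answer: $-31079$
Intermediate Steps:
$-31190 + a{\left(-111,E{\left(7,0 \right)} \right)} = -31190 + \sqrt{\left(-111\right)^{2} + \left(\left(-5\right) 0\right)^{2}} = -31190 + \sqrt{12321 + 0^{2}} = -31190 + \sqrt{12321 + 0} = -31190 + \sqrt{12321} = -31190 + 111 = -31079$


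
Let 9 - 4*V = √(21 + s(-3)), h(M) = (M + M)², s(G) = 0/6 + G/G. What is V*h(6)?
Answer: 324 - 36*√22 ≈ 155.15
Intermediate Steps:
s(G) = 1 (s(G) = 0*(⅙) + 1 = 0 + 1 = 1)
h(M) = 4*M² (h(M) = (2*M)² = 4*M²)
V = 9/4 - √22/4 (V = 9/4 - √(21 + 1)/4 = 9/4 - √22/4 ≈ 1.0774)
V*h(6) = (9/4 - √22/4)*(4*6²) = (9/4 - √22/4)*(4*36) = (9/4 - √22/4)*144 = 324 - 36*√22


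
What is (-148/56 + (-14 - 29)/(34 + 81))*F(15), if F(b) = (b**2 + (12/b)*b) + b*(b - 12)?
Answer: -684837/805 ≈ -850.73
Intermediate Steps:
F(b) = 12 + b**2 + b*(-12 + b) (F(b) = (b**2 + 12) + b*(-12 + b) = (12 + b**2) + b*(-12 + b) = 12 + b**2 + b*(-12 + b))
(-148/56 + (-14 - 29)/(34 + 81))*F(15) = (-148/56 + (-14 - 29)/(34 + 81))*(12 - 12*15 + 2*15**2) = (-148*1/56 - 43/115)*(12 - 180 + 2*225) = (-37/14 - 43*1/115)*(12 - 180 + 450) = (-37/14 - 43/115)*282 = -4857/1610*282 = -684837/805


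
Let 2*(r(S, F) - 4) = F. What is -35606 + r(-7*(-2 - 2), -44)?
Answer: -35624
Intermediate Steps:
r(S, F) = 4 + F/2
-35606 + r(-7*(-2 - 2), -44) = -35606 + (4 + (½)*(-44)) = -35606 + (4 - 22) = -35606 - 18 = -35624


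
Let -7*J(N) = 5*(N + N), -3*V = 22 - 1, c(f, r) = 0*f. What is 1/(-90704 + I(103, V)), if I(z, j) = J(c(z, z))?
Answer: -1/90704 ≈ -1.1025e-5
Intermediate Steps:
c(f, r) = 0
V = -7 (V = -(22 - 1)/3 = -1/3*21 = -7)
J(N) = -10*N/7 (J(N) = -5*(N + N)/7 = -5*2*N/7 = -10*N/7)
I(z, j) = 0 (I(z, j) = -10/7*0 = 0)
1/(-90704 + I(103, V)) = 1/(-90704 + 0) = 1/(-90704) = -1/90704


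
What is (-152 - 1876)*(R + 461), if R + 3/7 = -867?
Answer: 5769660/7 ≈ 8.2424e+5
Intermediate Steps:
R = -6072/7 (R = -3/7 - 867 = -6072/7 ≈ -867.43)
(-152 - 1876)*(R + 461) = (-152 - 1876)*(-6072/7 + 461) = -2028*(-2845/7) = 5769660/7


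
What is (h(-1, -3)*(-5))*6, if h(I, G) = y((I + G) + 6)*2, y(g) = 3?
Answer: -180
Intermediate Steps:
h(I, G) = 6 (h(I, G) = 3*2 = 6)
(h(-1, -3)*(-5))*6 = (6*(-5))*6 = -30*6 = -180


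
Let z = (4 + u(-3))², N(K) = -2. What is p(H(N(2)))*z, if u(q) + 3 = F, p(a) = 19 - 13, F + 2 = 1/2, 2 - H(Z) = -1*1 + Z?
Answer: 3/2 ≈ 1.5000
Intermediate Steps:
H(Z) = 3 - Z (H(Z) = 2 - (-1*1 + Z) = 2 - (-1 + Z) = 2 + (1 - Z) = 3 - Z)
F = -3/2 (F = -2 + 1/2 = -2 + ½ = -3/2 ≈ -1.5000)
p(a) = 6
u(q) = -9/2 (u(q) = -3 - 3/2 = -9/2)
z = ¼ (z = (4 - 9/2)² = (-½)² = ¼ ≈ 0.25000)
p(H(N(2)))*z = 6*(¼) = 3/2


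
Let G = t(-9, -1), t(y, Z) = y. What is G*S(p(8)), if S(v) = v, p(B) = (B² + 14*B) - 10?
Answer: -1494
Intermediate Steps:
p(B) = -10 + B² + 14*B
G = -9
G*S(p(8)) = -9*(-10 + 8² + 14*8) = -9*(-10 + 64 + 112) = -9*166 = -1494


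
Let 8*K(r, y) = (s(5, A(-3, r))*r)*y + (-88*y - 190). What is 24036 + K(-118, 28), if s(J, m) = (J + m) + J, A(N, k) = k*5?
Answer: 1052977/4 ≈ 2.6324e+5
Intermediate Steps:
A(N, k) = 5*k
s(J, m) = m + 2*J
K(r, y) = -95/4 - 11*y + r*y*(10 + 5*r)/8 (K(r, y) = (((5*r + 2*5)*r)*y + (-88*y - 190))/8 = (((5*r + 10)*r)*y + (-190 - 88*y))/8 = (((10 + 5*r)*r)*y + (-190 - 88*y))/8 = ((r*(10 + 5*r))*y + (-190 - 88*y))/8 = (r*y*(10 + 5*r) + (-190 - 88*y))/8 = (-190 - 88*y + r*y*(10 + 5*r))/8 = -95/4 - 11*y + r*y*(10 + 5*r)/8)
24036 + K(-118, 28) = 24036 + (-95/4 - 11*28 + (5/8)*(-118)*28*(2 - 118)) = 24036 + (-95/4 - 308 + (5/8)*(-118)*28*(-116)) = 24036 + (-95/4 - 308 + 239540) = 24036 + 956833/4 = 1052977/4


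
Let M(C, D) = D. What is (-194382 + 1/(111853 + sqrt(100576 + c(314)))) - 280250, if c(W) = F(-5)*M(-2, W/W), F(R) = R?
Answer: -5938117647500163/12510993038 - sqrt(100571)/12510993038 ≈ -4.7463e+5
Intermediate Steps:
c(W) = -5 (c(W) = -5*W/W = -5*1 = -5)
(-194382 + 1/(111853 + sqrt(100576 + c(314)))) - 280250 = (-194382 + 1/(111853 + sqrt(100576 - 5))) - 280250 = (-194382 + 1/(111853 + sqrt(100571))) - 280250 = -474632 + 1/(111853 + sqrt(100571))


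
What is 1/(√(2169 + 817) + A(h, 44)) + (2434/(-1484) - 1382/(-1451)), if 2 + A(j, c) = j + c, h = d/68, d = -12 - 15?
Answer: -4504547896553/6248854930766 + 4624*√2986/5804023 ≈ -0.67733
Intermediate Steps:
d = -27
h = -27/68 ≈ -0.39706
A(j, c) = -2 + c + j (A(j, c) = -2 + (j + c) = -2 + (c + j) = -2 + c + j)
1/(√(2169 + 817) + A(h, 44)) + (2434/(-1484) - 1382/(-1451)) = 1/(√(2169 + 817) + (-2 + 44 - 27/68)) + (2434/(-1484) - 1382/(-1451)) = 1/(√2986 + 2829/68) + (2434*(-1/1484) - 1382*(-1/1451)) = 1/(2829/68 + √2986) + (-1217/742 + 1382/1451) = 1/(2829/68 + √2986) - 740423/1076642 = -740423/1076642 + 1/(2829/68 + √2986)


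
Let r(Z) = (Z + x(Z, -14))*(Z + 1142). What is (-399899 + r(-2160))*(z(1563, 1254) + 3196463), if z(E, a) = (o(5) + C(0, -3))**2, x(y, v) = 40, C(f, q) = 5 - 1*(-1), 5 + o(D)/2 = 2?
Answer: 5620216230843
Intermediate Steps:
o(D) = -6 (o(D) = -10 + 2*2 = -10 + 4 = -6)
C(f, q) = 6 (C(f, q) = 5 + 1 = 6)
z(E, a) = 0 (z(E, a) = (-6 + 6)**2 = 0**2 = 0)
r(Z) = (40 + Z)*(1142 + Z) (r(Z) = (Z + 40)*(Z + 1142) = (40 + Z)*(1142 + Z))
(-399899 + r(-2160))*(z(1563, 1254) + 3196463) = (-399899 + (45680 + (-2160)**2 + 1182*(-2160)))*(0 + 3196463) = (-399899 + (45680 + 4665600 - 2553120))*3196463 = (-399899 + 2158160)*3196463 = 1758261*3196463 = 5620216230843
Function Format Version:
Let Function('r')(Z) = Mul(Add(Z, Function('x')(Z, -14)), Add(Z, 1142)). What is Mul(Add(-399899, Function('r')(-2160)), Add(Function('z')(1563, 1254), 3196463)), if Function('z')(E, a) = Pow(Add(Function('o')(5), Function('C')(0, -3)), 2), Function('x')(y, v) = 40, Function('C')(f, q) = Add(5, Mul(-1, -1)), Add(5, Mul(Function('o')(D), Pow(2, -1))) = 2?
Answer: 5620216230843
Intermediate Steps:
Function('o')(D) = -6 (Function('o')(D) = Add(-10, Mul(2, 2)) = Add(-10, 4) = -6)
Function('C')(f, q) = 6 (Function('C')(f, q) = Add(5, 1) = 6)
Function('z')(E, a) = 0 (Function('z')(E, a) = Pow(Add(-6, 6), 2) = Pow(0, 2) = 0)
Function('r')(Z) = Mul(Add(40, Z), Add(1142, Z)) (Function('r')(Z) = Mul(Add(Z, 40), Add(Z, 1142)) = Mul(Add(40, Z), Add(1142, Z)))
Mul(Add(-399899, Function('r')(-2160)), Add(Function('z')(1563, 1254), 3196463)) = Mul(Add(-399899, Add(45680, Pow(-2160, 2), Mul(1182, -2160))), Add(0, 3196463)) = Mul(Add(-399899, Add(45680, 4665600, -2553120)), 3196463) = Mul(Add(-399899, 2158160), 3196463) = Mul(1758261, 3196463) = 5620216230843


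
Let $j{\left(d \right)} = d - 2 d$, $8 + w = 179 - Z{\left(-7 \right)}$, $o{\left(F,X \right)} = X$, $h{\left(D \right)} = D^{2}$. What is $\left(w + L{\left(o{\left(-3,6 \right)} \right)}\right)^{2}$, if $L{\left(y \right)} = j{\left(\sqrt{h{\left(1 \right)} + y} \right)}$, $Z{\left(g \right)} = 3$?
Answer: $\left(168 - \sqrt{7}\right)^{2} \approx 27342.0$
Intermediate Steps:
$w = 168$ ($w = -8 + \left(179 - 3\right) = -8 + 176 = 168$)
$j{\left(d \right)} = - d$
$L{\left(y \right)} = - \sqrt{1 + y}$ ($L{\left(y \right)} = - \sqrt{1^{2} + y} = - \sqrt{1 + y}$)
$\left(w + L{\left(o{\left(-3,6 \right)} \right)}\right)^{2} = \left(168 - \sqrt{1 + 6}\right)^{2} = \left(168 - \sqrt{7}\right)^{2}$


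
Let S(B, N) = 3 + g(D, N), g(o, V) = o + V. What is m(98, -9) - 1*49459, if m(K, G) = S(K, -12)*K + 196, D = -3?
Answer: -50439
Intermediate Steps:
g(o, V) = V + o
S(B, N) = N (S(B, N) = 3 + (N - 3) = 3 + (-3 + N) = N)
m(K, G) = 196 - 12*K (m(K, G) = -12*K + 196 = 196 - 12*K)
m(98, -9) - 1*49459 = (196 - 12*98) - 1*49459 = (196 - 1176) - 49459 = -980 - 49459 = -50439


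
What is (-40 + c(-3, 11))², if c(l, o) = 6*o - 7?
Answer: 361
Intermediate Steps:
c(l, o) = -7 + 6*o
(-40 + c(-3, 11))² = (-40 + (-7 + 6*11))² = (-40 + (-7 + 66))² = (-40 + 59)² = 19² = 361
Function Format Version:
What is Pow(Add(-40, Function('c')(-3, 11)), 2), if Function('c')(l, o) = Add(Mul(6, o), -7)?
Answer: 361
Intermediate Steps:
Function('c')(l, o) = Add(-7, Mul(6, o))
Pow(Add(-40, Function('c')(-3, 11)), 2) = Pow(Add(-40, Add(-7, Mul(6, 11))), 2) = Pow(Add(-40, Add(-7, 66)), 2) = Pow(Add(-40, 59), 2) = Pow(19, 2) = 361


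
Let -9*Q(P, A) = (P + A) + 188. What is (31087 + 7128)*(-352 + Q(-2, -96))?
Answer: -13833830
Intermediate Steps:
Q(P, A) = -188/9 - A/9 - P/9 (Q(P, A) = -((P + A) + 188)/9 = -((A + P) + 188)/9 = -(188 + A + P)/9 = -188/9 - A/9 - P/9)
(31087 + 7128)*(-352 + Q(-2, -96)) = (31087 + 7128)*(-352 + (-188/9 - ⅑*(-96) - ⅑*(-2))) = 38215*(-352 + (-188/9 + 32/3 + 2/9)) = 38215*(-352 - 10) = 38215*(-362) = -13833830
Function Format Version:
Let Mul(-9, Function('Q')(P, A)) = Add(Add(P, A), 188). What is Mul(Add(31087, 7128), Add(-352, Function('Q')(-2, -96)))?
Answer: -13833830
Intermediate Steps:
Function('Q')(P, A) = Add(Rational(-188, 9), Mul(Rational(-1, 9), A), Mul(Rational(-1, 9), P)) (Function('Q')(P, A) = Mul(Rational(-1, 9), Add(Add(P, A), 188)) = Mul(Rational(-1, 9), Add(Add(A, P), 188)) = Mul(Rational(-1, 9), Add(188, A, P)) = Add(Rational(-188, 9), Mul(Rational(-1, 9), A), Mul(Rational(-1, 9), P)))
Mul(Add(31087, 7128), Add(-352, Function('Q')(-2, -96))) = Mul(Add(31087, 7128), Add(-352, Add(Rational(-188, 9), Mul(Rational(-1, 9), -96), Mul(Rational(-1, 9), -2)))) = Mul(38215, Add(-352, Add(Rational(-188, 9), Rational(32, 3), Rational(2, 9)))) = Mul(38215, Add(-352, -10)) = Mul(38215, -362) = -13833830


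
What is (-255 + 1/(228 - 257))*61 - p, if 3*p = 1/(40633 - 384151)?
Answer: -464940620395/29886066 ≈ -15557.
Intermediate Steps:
p = -1/1030554 (p = 1/(3*(40633 - 384151)) = (1/3)/(-343518) = (1/3)*(-1/343518) = -1/1030554 ≈ -9.7035e-7)
(-255 + 1/(228 - 257))*61 - p = (-255 + 1/(228 - 257))*61 - 1*(-1/1030554) = (-255 + 1/(-29))*61 + 1/1030554 = (-255 - 1/29)*61 + 1/1030554 = -7396/29*61 + 1/1030554 = -451156/29 + 1/1030554 = -464940620395/29886066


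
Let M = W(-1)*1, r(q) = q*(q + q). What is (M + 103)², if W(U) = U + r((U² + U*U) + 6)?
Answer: 52900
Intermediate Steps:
r(q) = 2*q² (r(q) = q*(2*q) = 2*q²)
W(U) = U + 2*(6 + 2*U²)² (W(U) = U + 2*((U² + U*U) + 6)² = U + 2*((U² + U²) + 6)² = U + 2*(2*U² + 6)² = U + 2*(6 + 2*U²)²)
M = 127 (M = (-1 + 8*(3 + (-1)²)²)*1 = (-1 + 8*(3 + 1)²)*1 = (-1 + 8*4²)*1 = (-1 + 8*16)*1 = (-1 + 128)*1 = 127*1 = 127)
(M + 103)² = (127 + 103)² = 230² = 52900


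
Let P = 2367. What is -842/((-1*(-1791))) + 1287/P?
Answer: 34667/471033 ≈ 0.073598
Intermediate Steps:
-842/((-1*(-1791))) + 1287/P = -842/((-1*(-1791))) + 1287/2367 = -842/1791 + 1287*(1/2367) = -842*1/1791 + 143/263 = -842/1791 + 143/263 = 34667/471033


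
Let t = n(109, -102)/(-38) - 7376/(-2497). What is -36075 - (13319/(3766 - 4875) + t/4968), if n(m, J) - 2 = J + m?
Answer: -18852849963343523/522775555632 ≈ -36063.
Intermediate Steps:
n(m, J) = 2 + J + m (n(m, J) = 2 + (J + m) = 2 + J + m)
t = 257815/94886 (t = (2 - 102 + 109)/(-38) - 7376/(-2497) = 9*(-1/38) - 7376*(-1/2497) = -9/38 + 7376/2497 = 257815/94886 ≈ 2.7171)
-36075 - (13319/(3766 - 4875) + t/4968) = -36075 - (13319/(3766 - 4875) + (257815/94886)/4968) = -36075 - (13319/(-1109) + (257815/94886)*(1/4968)) = -36075 - (13319*(-1/1109) + 257815/471393648) = -36075 - (-13319/1109 + 257815/471393648) = -36075 - 1*(-6278206080877/522775555632) = -36075 + 6278206080877/522775555632 = -18852849963343523/522775555632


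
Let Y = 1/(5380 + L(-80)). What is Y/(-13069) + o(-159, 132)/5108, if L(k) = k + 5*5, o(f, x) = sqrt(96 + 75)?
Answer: -1/69592425 + 3*sqrt(19)/5108 ≈ 0.0025600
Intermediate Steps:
o(f, x) = 3*sqrt(19) (o(f, x) = sqrt(171) = 3*sqrt(19))
L(k) = 25 + k (L(k) = k + 25 = 25 + k)
Y = 1/5325 (Y = 1/(5380 + (25 - 80)) = 1/(5380 - 55) = 1/5325 ≈ 0.00018779)
Y/(-13069) + o(-159, 132)/5108 = (1/5325)/(-13069) + (3*sqrt(19))/5108 = (1/5325)*(-1/13069) + (3*sqrt(19))*(1/5108) = -1/69592425 + 3*sqrt(19)/5108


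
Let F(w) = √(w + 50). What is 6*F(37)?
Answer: 6*√87 ≈ 55.964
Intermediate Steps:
F(w) = √(50 + w)
6*F(37) = 6*√(50 + 37) = 6*√87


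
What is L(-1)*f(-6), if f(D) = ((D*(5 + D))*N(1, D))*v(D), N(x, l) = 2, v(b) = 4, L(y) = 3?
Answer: 144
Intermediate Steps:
f(D) = 8*D*(5 + D) (f(D) = ((D*(5 + D))*2)*4 = (2*D*(5 + D))*4 = 8*D*(5 + D))
L(-1)*f(-6) = 3*(8*(-6)*(5 - 6)) = 3*(8*(-6)*(-1)) = 3*48 = 144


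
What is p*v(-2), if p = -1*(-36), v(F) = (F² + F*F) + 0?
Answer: 288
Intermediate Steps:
v(F) = 2*F² (v(F) = (F² + F²) + 0 = 2*F² + 0 = 2*F²)
p = 36
p*v(-2) = 36*(2*(-2)²) = 36*(2*4) = 36*8 = 288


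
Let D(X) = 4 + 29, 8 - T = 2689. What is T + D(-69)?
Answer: -2648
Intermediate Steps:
T = -2681 (T = 8 - 1*2689 = 8 - 2689 = -2681)
D(X) = 33
T + D(-69) = -2681 + 33 = -2648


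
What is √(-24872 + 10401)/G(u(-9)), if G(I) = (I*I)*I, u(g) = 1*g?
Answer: -I*√14471/729 ≈ -0.16501*I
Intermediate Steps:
u(g) = g
G(I) = I³ (G(I) = I²*I = I³)
√(-24872 + 10401)/G(u(-9)) = √(-24872 + 10401)/((-9)³) = √(-14471)/(-729) = (I*√14471)*(-1/729) = -I*√14471/729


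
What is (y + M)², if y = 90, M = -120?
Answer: 900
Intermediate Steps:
(y + M)² = (90 - 120)² = (-30)² = 900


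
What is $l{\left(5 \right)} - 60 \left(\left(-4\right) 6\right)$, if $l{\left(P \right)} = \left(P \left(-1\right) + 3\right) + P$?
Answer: $1443$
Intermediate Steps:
$l{\left(P \right)} = 3$ ($l{\left(P \right)} = \left(- P + 3\right) + P = \left(3 - P\right) + P = 3$)
$l{\left(5 \right)} - 60 \left(\left(-4\right) 6\right) = 3 - 60 \left(\left(-4\right) 6\right) = 3 - -1440 = 3 + 1440 = 1443$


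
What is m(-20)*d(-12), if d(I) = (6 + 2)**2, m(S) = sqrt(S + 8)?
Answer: 128*I*sqrt(3) ≈ 221.7*I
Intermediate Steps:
m(S) = sqrt(8 + S)
d(I) = 64 (d(I) = 8**2 = 64)
m(-20)*d(-12) = sqrt(8 - 20)*64 = sqrt(-12)*64 = (2*I*sqrt(3))*64 = 128*I*sqrt(3)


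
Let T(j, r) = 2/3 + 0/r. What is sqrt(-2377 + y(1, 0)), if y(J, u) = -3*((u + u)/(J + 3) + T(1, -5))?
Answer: I*sqrt(2379) ≈ 48.775*I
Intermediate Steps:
T(j, r) = 2/3 (T(j, r) = 2*(1/3) + 0 = 2/3 + 0 = 2/3)
y(J, u) = -2 - 6*u/(3 + J) (y(J, u) = -3*((u + u)/(J + 3) + 2/3) = -3*((2*u)/(3 + J) + 2/3) = -3*(2*u/(3 + J) + 2/3) = -3*(2/3 + 2*u/(3 + J)) = -2 - 6*u/(3 + J))
sqrt(-2377 + y(1, 0)) = sqrt(-2377 + 2*(-3 - 1*1 - 3*0)/(3 + 1)) = sqrt(-2377 + 2*(-3 - 1 + 0)/4) = sqrt(-2377 + 2*(1/4)*(-4)) = sqrt(-2377 - 2) = sqrt(-2379) = I*sqrt(2379)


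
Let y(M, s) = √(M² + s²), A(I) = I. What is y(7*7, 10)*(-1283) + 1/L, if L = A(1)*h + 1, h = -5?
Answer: -¼ - 1283*√2501 ≈ -64163.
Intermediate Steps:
L = -4 (L = 1*(-5) + 1 = -5 + 1 = -4)
y(7*7, 10)*(-1283) + 1/L = √((7*7)² + 10²)*(-1283) + 1/(-4) = √(49² + 100)*(-1283) - ¼ = √(2401 + 100)*(-1283) - ¼ = √2501*(-1283) - ¼ = -1283*√2501 - ¼ = -¼ - 1283*√2501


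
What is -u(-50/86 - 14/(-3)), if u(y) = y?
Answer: -527/129 ≈ -4.0853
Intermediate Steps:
-u(-50/86 - 14/(-3)) = -(-50/86 - 14/(-3)) = -(-50*1/86 - 14*(-1/3)) = -(-25/43 + 14/3) = -1*527/129 = -527/129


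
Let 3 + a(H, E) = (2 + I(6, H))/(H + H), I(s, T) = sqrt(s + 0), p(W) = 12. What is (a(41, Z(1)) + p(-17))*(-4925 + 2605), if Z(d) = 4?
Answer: -858400/41 - 1160*sqrt(6)/41 ≈ -21006.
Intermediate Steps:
I(s, T) = sqrt(s)
a(H, E) = -3 + (2 + sqrt(6))/(2*H) (a(H, E) = -3 + (2 + sqrt(6))/(H + H) = -3 + (2 + sqrt(6))/((2*H)) = -3 + (2 + sqrt(6))*(1/(2*H)) = -3 + (2 + sqrt(6))/(2*H))
(a(41, Z(1)) + p(-17))*(-4925 + 2605) = ((1/2)*(2 + sqrt(6) - 6*41)/41 + 12)*(-4925 + 2605) = ((1/2)*(1/41)*(2 + sqrt(6) - 246) + 12)*(-2320) = ((1/2)*(1/41)*(-244 + sqrt(6)) + 12)*(-2320) = ((-122/41 + sqrt(6)/82) + 12)*(-2320) = (370/41 + sqrt(6)/82)*(-2320) = -858400/41 - 1160*sqrt(6)/41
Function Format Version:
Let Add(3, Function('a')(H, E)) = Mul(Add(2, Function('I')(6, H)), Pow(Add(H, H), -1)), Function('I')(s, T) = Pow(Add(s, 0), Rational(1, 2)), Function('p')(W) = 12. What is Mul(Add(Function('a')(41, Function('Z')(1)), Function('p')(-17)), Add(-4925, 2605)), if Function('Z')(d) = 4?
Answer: Add(Rational(-858400, 41), Mul(Rational(-1160, 41), Pow(6, Rational(1, 2)))) ≈ -21006.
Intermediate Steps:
Function('I')(s, T) = Pow(s, Rational(1, 2))
Function('a')(H, E) = Add(-3, Mul(Rational(1, 2), Pow(H, -1), Add(2, Pow(6, Rational(1, 2))))) (Function('a')(H, E) = Add(-3, Mul(Add(2, Pow(6, Rational(1, 2))), Pow(Add(H, H), -1))) = Add(-3, Mul(Add(2, Pow(6, Rational(1, 2))), Pow(Mul(2, H), -1))) = Add(-3, Mul(Add(2, Pow(6, Rational(1, 2))), Mul(Rational(1, 2), Pow(H, -1)))) = Add(-3, Mul(Rational(1, 2), Pow(H, -1), Add(2, Pow(6, Rational(1, 2))))))
Mul(Add(Function('a')(41, Function('Z')(1)), Function('p')(-17)), Add(-4925, 2605)) = Mul(Add(Mul(Rational(1, 2), Pow(41, -1), Add(2, Pow(6, Rational(1, 2)), Mul(-6, 41))), 12), Add(-4925, 2605)) = Mul(Add(Mul(Rational(1, 2), Rational(1, 41), Add(2, Pow(6, Rational(1, 2)), -246)), 12), -2320) = Mul(Add(Mul(Rational(1, 2), Rational(1, 41), Add(-244, Pow(6, Rational(1, 2)))), 12), -2320) = Mul(Add(Add(Rational(-122, 41), Mul(Rational(1, 82), Pow(6, Rational(1, 2)))), 12), -2320) = Mul(Add(Rational(370, 41), Mul(Rational(1, 82), Pow(6, Rational(1, 2)))), -2320) = Add(Rational(-858400, 41), Mul(Rational(-1160, 41), Pow(6, Rational(1, 2))))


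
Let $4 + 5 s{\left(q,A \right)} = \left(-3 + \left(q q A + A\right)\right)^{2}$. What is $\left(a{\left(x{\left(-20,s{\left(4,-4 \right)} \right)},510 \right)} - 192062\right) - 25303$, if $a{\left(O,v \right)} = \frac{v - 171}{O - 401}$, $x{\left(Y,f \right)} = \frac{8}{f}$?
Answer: $- \frac{439034882448}{2019797} \approx -2.1737 \cdot 10^{5}$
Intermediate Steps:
$s{\left(q,A \right)} = - \frac{4}{5} + \frac{\left(-3 + A + A q^{2}\right)^{2}}{5}$ ($s{\left(q,A \right)} = - \frac{4}{5} + \frac{\left(-3 + \left(q q A + A\right)\right)^{2}}{5} = - \frac{4}{5} + \frac{\left(-3 + \left(q^{2} A + A\right)\right)^{2}}{5} = - \frac{4}{5} + \frac{\left(-3 + \left(A q^{2} + A\right)\right)^{2}}{5} = - \frac{4}{5} + \frac{\left(-3 + \left(A + A q^{2}\right)\right)^{2}}{5} = - \frac{4}{5} + \frac{\left(-3 + A + A q^{2}\right)^{2}}{5}$)
$a{\left(O,v \right)} = \frac{-171 + v}{-401 + O}$
$\left(a{\left(x{\left(-20,s{\left(4,-4 \right)} \right)},510 \right)} - 192062\right) - 25303 = \left(\frac{-171 + 510}{-401 + \frac{8}{- \frac{4}{5} + \frac{\left(-3 - 4 - 4 \cdot 4^{2}\right)^{2}}{5}}} - 192062\right) - 25303 = \left(\frac{1}{-401 + \frac{8}{- \frac{4}{5} + \frac{\left(-3 - 4 - 64\right)^{2}}{5}}} \cdot 339 - 192062\right) - 25303 = \left(\frac{1}{-401 + \frac{8}{- \frac{4}{5} + \frac{\left(-71\right)^{2}}{5}}} \cdot 339 - 192062\right) - 25303 = \left(\frac{1}{-401 + \frac{8}{- \frac{4}{5} + \frac{1}{5} \cdot 5041}} \cdot 339 - 192062\right) - 25303 = \left(\frac{1}{-401 + \frac{8}{- \frac{4}{5} + \frac{5041}{5}}} \cdot 339 - 192062\right) - 25303 = \left(\frac{1}{-401 + \frac{8}{\frac{5037}{5}}} \cdot 339 - 192062\right) - 25303 = \left(\frac{1}{-401 + 8 \cdot \frac{5}{5037}} \cdot 339 - 192062\right) - 25303 = \left(\frac{1}{-401 + \frac{40}{5037}} \cdot 339 - 192062\right) - 25303 = \left(\frac{1}{- \frac{2019797}{5037}} \cdot 339 - 192062\right) - 25303 = \left(\left(- \frac{5037}{2019797}\right) 339 - 192062\right) - 25303 = \left(- \frac{1707543}{2019797} - 192062\right) - 25303 = - \frac{387927958957}{2019797} - 25303 = - \frac{439034882448}{2019797}$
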